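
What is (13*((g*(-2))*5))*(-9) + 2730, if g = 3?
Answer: 6240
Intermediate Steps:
(13*((g*(-2))*5))*(-9) + 2730 = (13*((3*(-2))*5))*(-9) + 2730 = (13*(-6*5))*(-9) + 2730 = (13*(-30))*(-9) + 2730 = -390*(-9) + 2730 = 3510 + 2730 = 6240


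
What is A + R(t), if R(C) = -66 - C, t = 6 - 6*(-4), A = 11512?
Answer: 11416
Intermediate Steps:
t = 30 (t = 6 + 24 = 30)
A + R(t) = 11512 + (-66 - 1*30) = 11512 + (-66 - 30) = 11512 - 96 = 11416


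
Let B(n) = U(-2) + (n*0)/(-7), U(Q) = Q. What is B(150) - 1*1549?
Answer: -1551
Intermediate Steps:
B(n) = -2 (B(n) = -2 + (n*0)/(-7) = -2 - ⅐*0 = -2 + 0 = -2)
B(150) - 1*1549 = -2 - 1*1549 = -2 - 1549 = -1551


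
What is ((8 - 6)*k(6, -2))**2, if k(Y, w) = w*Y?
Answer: 576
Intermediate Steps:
k(Y, w) = Y*w
((8 - 6)*k(6, -2))**2 = ((8 - 6)*(6*(-2)))**2 = (2*(-12))**2 = (-24)**2 = 576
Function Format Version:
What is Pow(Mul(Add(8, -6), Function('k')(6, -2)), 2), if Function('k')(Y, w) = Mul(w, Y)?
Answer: 576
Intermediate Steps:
Function('k')(Y, w) = Mul(Y, w)
Pow(Mul(Add(8, -6), Function('k')(6, -2)), 2) = Pow(Mul(Add(8, -6), Mul(6, -2)), 2) = Pow(Mul(2, -12), 2) = Pow(-24, 2) = 576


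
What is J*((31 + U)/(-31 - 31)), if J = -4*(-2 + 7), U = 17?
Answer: 480/31 ≈ 15.484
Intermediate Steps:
J = -20 (J = -4*5 = -20)
J*((31 + U)/(-31 - 31)) = -20*(31 + 17)/(-31 - 31) = -960/(-62) = -960*(-1)/62 = -20*(-24/31) = 480/31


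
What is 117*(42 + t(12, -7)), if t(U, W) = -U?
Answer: 3510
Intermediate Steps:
117*(42 + t(12, -7)) = 117*(42 - 1*12) = 117*(42 - 12) = 117*30 = 3510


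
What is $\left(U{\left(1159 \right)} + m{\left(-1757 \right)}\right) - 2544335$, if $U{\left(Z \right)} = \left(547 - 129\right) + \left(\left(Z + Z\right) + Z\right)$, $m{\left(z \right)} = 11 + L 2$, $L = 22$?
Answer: $-2540385$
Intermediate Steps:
$m{\left(z \right)} = 55$ ($m{\left(z \right)} = 11 + 22 \cdot 2 = 11 + 44 = 55$)
$U{\left(Z \right)} = 418 + 3 Z$ ($U{\left(Z \right)} = 418 + \left(2 Z + Z\right) = 418 + 3 Z$)
$\left(U{\left(1159 \right)} + m{\left(-1757 \right)}\right) - 2544335 = \left(\left(418 + 3 \cdot 1159\right) + 55\right) - 2544335 = \left(\left(418 + 3477\right) + 55\right) - 2544335 = \left(3895 + 55\right) - 2544335 = 3950 - 2544335 = -2540385$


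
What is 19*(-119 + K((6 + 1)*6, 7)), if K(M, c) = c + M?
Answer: -1330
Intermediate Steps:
K(M, c) = M + c
19*(-119 + K((6 + 1)*6, 7)) = 19*(-119 + ((6 + 1)*6 + 7)) = 19*(-119 + (7*6 + 7)) = 19*(-119 + (42 + 7)) = 19*(-119 + 49) = 19*(-70) = -1330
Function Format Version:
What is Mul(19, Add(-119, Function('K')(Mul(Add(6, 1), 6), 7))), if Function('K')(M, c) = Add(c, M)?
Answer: -1330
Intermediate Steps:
Function('K')(M, c) = Add(M, c)
Mul(19, Add(-119, Function('K')(Mul(Add(6, 1), 6), 7))) = Mul(19, Add(-119, Add(Mul(Add(6, 1), 6), 7))) = Mul(19, Add(-119, Add(Mul(7, 6), 7))) = Mul(19, Add(-119, Add(42, 7))) = Mul(19, Add(-119, 49)) = Mul(19, -70) = -1330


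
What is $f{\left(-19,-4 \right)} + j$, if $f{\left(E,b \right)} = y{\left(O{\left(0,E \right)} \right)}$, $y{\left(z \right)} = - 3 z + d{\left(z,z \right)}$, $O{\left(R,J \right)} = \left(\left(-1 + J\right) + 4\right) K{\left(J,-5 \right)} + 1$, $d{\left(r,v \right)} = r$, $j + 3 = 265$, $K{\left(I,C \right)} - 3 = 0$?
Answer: $356$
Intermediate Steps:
$K{\left(I,C \right)} = 3$ ($K{\left(I,C \right)} = 3 + 0 = 3$)
$j = 262$ ($j = -3 + 265 = 262$)
$O{\left(R,J \right)} = 10 + 3 J$ ($O{\left(R,J \right)} = \left(\left(-1 + J\right) + 4\right) 3 + 1 = \left(3 + J\right) 3 + 1 = \left(9 + 3 J\right) + 1 = 10 + 3 J$)
$y{\left(z \right)} = - 2 z$ ($y{\left(z \right)} = - 3 z + z = - 2 z$)
$f{\left(E,b \right)} = -20 - 6 E$ ($f{\left(E,b \right)} = - 2 \left(10 + 3 E\right) = -20 - 6 E$)
$f{\left(-19,-4 \right)} + j = \left(-20 - -114\right) + 262 = \left(-20 + 114\right) + 262 = 94 + 262 = 356$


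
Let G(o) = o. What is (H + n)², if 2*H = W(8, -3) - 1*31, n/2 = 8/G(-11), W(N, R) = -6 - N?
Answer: 277729/484 ≈ 573.82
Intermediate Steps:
n = -16/11 (n = 2*(8/(-11)) = 2*(8*(-1/11)) = 2*(-8/11) = -16/11 ≈ -1.4545)
H = -45/2 (H = ((-6 - 1*8) - 1*31)/2 = ((-6 - 8) - 31)/2 = (-14 - 31)/2 = (½)*(-45) = -45/2 ≈ -22.500)
(H + n)² = (-45/2 - 16/11)² = (-527/22)² = 277729/484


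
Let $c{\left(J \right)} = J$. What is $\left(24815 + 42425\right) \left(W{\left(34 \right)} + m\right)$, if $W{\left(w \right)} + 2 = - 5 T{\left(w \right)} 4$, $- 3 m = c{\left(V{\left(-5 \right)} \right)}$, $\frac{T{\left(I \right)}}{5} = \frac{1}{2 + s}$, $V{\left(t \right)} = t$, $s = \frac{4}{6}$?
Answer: $- \frac{7631740}{3} \approx -2.5439 \cdot 10^{6}$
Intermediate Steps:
$s = \frac{2}{3}$ ($s = 4 \cdot \frac{1}{6} = \frac{2}{3} \approx 0.66667$)
$T{\left(I \right)} = \frac{15}{8}$ ($T{\left(I \right)} = \frac{5}{2 + \frac{2}{3}} = \frac{5}{\frac{8}{3}} = 5 \cdot \frac{3}{8} = \frac{15}{8}$)
$m = \frac{5}{3}$ ($m = \left(- \frac{1}{3}\right) \left(-5\right) = \frac{5}{3} \approx 1.6667$)
$W{\left(w \right)} = - \frac{79}{2}$ ($W{\left(w \right)} = -2 + \left(-5\right) \frac{15}{8} \cdot 4 = -2 - \frac{75}{2} = - \frac{79}{2}$)
$\left(24815 + 42425\right) \left(W{\left(34 \right)} + m\right) = \left(24815 + 42425\right) \left(- \frac{79}{2} + \frac{5}{3}\right) = 67240 \left(- \frac{227}{6}\right) = - \frac{7631740}{3}$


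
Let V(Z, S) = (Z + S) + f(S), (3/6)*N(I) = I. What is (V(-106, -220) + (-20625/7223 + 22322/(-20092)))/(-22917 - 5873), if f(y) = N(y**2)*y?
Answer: 1545309789478761/2089067407820 ≈ 739.71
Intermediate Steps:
N(I) = 2*I
f(y) = 2*y**3 (f(y) = (2*y**2)*y = 2*y**3)
V(Z, S) = S + Z + 2*S**3 (V(Z, S) = (Z + S) + 2*S**3 = (S + Z) + 2*S**3 = S + Z + 2*S**3)
(V(-106, -220) + (-20625/7223 + 22322/(-20092)))/(-22917 - 5873) = ((-220 - 106 + 2*(-220)**3) + (-20625/7223 + 22322/(-20092)))/(-22917 - 5873) = ((-220 - 106 + 2*(-10648000)) + (-20625*1/7223 + 22322*(-1/20092)))/(-28790) = ((-220 - 106 - 21296000) + (-20625/7223 - 11161/10046))*(-1/28790) = (-21296326 - 287814653/72562258)*(-1/28790) = -1545309789478761/72562258*(-1/28790) = 1545309789478761/2089067407820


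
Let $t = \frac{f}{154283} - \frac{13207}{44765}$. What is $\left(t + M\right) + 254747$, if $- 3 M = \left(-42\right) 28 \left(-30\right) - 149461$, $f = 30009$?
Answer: $\frac{6066800569746802}{20719435485} \approx 2.9281 \cdot 10^{5}$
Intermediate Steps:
$t = - \frac{694262696}{6906478495}$ ($t = \frac{30009}{154283} - \frac{13207}{44765} = - \frac{694262696}{6906478495} \approx -0.10052$)
$M = \frac{114181}{3}$ ($M = - \frac{\left(-42\right) 28 \left(-30\right) - 149461}{3} = - \frac{\left(-1176\right) \left(-30\right) - 149461}{3} = - \frac{35280 - 149461}{3} = \left(- \frac{1}{3}\right) \left(-114181\right) = \frac{114181}{3} \approx 38060.0$)
$\left(t + M\right) + 254747 = \left(- \frac{694262696}{6906478495} + \frac{114181}{3}\right) + 254747 = \frac{788586538249507}{20719435485} + 254747 = \frac{6066800569746802}{20719435485}$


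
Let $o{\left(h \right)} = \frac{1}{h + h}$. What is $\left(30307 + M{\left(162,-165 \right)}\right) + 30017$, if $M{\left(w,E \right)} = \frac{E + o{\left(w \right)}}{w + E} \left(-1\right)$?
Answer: $\frac{58581469}{972} \approx 60269.0$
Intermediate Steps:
$o{\left(h \right)} = \frac{1}{2 h}$
$M{\left(w,E \right)} = - \frac{E + \frac{1}{2 w}}{E + w}$ ($M{\left(w,E \right)} = \frac{E + \frac{1}{2 w}}{w + E} \left(-1\right) = \frac{E + \frac{1}{2 w}}{E + w} \left(-1\right) = - \frac{E + \frac{1}{2 w}}{E + w}$)
$\left(30307 + M{\left(162,-165 \right)}\right) + 30017 = \left(30307 + \frac{- \frac{1}{2} - \left(-165\right) 162}{162 \left(-165 + 162\right)}\right) + 30017 = \left(30307 + \frac{- \frac{1}{2} + 26730}{162 \left(-3\right)}\right) + 30017 = \left(30307 + \frac{1}{162} \left(- \frac{1}{3}\right) \frac{53459}{2}\right) + 30017 = \left(30307 - \frac{53459}{972}\right) + 30017 = \frac{29404945}{972} + 30017 = \frac{58581469}{972}$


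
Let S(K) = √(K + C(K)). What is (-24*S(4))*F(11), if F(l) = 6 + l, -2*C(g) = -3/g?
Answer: -102*√70 ≈ -853.39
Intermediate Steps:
C(g) = 3/(2*g) (C(g) = -(-3)/(2*g) = 3/(2*g))
S(K) = √(K + 3/(2*K))
(-24*S(4))*F(11) = (-12*√(4*4 + 6/4))*(6 + 11) = -12*√(16 + 6*(¼))*17 = -12*√(16 + 3/2)*17 = -12*√(35/2)*17 = -12*√70/2*17 = -6*√70*17 = -102*√70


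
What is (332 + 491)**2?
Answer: 677329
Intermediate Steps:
(332 + 491)**2 = 823**2 = 677329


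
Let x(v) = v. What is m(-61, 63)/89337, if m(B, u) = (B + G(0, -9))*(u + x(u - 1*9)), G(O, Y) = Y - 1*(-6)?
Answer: -2496/29779 ≈ -0.083817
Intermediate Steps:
G(O, Y) = 6 + Y (G(O, Y) = Y + 6 = 6 + Y)
m(B, u) = (-9 + 2*u)*(-3 + B) (m(B, u) = (B + (6 - 9))*(u + (u - 1*9)) = (B - 3)*(u + (u - 9)) = (-3 + B)*(u + (-9 + u)) = (-3 + B)*(-9 + 2*u) = (-9 + 2*u)*(-3 + B))
m(-61, 63)/89337 = (27 - 6*63 - 61*63 - 61*(-9 + 63))/89337 = (27 - 378 - 3843 - 61*54)*(1/89337) = (27 - 378 - 3843 - 3294)*(1/89337) = -7488*1/89337 = -2496/29779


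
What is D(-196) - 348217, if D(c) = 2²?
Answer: -348213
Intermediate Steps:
D(c) = 4
D(-196) - 348217 = 4 - 348217 = -348213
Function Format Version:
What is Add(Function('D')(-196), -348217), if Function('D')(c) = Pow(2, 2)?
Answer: -348213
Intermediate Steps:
Function('D')(c) = 4
Add(Function('D')(-196), -348217) = Add(4, -348217) = -348213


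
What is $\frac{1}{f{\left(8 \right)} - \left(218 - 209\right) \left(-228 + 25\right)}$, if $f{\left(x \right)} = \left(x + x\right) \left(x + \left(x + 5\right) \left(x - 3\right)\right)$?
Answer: $\frac{1}{2995} \approx 0.00033389$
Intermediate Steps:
$f{\left(x \right)} = 2 x \left(x + \left(-3 + x\right) \left(5 + x\right)\right)$ ($f{\left(x \right)} = 2 x \left(x + \left(5 + x\right) \left(-3 + x\right)\right) = 2 x \left(x + \left(-3 + x\right) \left(5 + x\right)\right)$)
$\frac{1}{f{\left(8 \right)} - \left(218 - 209\right) \left(-228 + 25\right)} = \frac{1}{2 \cdot 8 \left(-15 + 8^{2} + 3 \cdot 8\right) - \left(218 - 209\right) \left(-228 + 25\right)} = \frac{1}{2 \cdot 8 \left(-15 + 64 + 24\right) - 9 \left(-203\right)} = \frac{1}{2 \cdot 8 \cdot 73 - -1827} = \frac{1}{1168 + 1827} = \frac{1}{2995}$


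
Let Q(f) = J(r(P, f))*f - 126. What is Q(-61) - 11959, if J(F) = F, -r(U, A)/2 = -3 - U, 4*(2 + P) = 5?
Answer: -24719/2 ≈ -12360.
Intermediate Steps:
P = -3/4 (P = -2 + (1/4)*5 = -2 + 5/4 = -3/4 ≈ -0.75000)
r(U, A) = 6 + 2*U (r(U, A) = -2*(-3 - U) = 6 + 2*U)
Q(f) = -126 + 9*f/2 (Q(f) = (6 + 2*(-3/4))*f - 126 = (6 - 3/2)*f - 126 = 9*f/2 - 126 = -126 + 9*f/2)
Q(-61) - 11959 = (-126 + (9/2)*(-61)) - 11959 = (-126 - 549/2) - 11959 = -801/2 - 11959 = -24719/2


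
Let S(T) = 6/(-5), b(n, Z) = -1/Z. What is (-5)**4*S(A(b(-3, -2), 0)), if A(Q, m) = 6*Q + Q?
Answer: -750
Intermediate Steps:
A(Q, m) = 7*Q
S(T) = -6/5 (S(T) = 6*(-1/5) = -6/5)
(-5)**4*S(A(b(-3, -2), 0)) = (-5)**4*(-6/5) = 625*(-6/5) = -750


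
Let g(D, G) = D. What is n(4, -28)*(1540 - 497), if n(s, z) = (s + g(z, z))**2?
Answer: 600768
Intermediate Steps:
n(s, z) = (s + z)**2
n(4, -28)*(1540 - 497) = (4 - 28)**2*(1540 - 497) = (-24)**2*1043 = 576*1043 = 600768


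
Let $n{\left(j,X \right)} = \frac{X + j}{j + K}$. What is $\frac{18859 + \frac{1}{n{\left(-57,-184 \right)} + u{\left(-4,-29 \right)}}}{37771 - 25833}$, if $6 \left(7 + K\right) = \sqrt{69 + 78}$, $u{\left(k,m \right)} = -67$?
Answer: $\frac{1851184186530}{1171825407043} - \frac{1687 \sqrt{3}}{1171825407043} \approx 1.5797$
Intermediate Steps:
$K = -7 + \frac{7 \sqrt{3}}{6}$ ($K = -7 + \frac{\sqrt{69 + 78}}{6} = -7 + \frac{\sqrt{147}}{6} = -7 + \frac{7 \sqrt{3}}{6} \approx -4.9793$)
$n{\left(j,X \right)} = \frac{X + j}{-7 + j + \frac{7 \sqrt{3}}{6}}$ ($n{\left(j,X \right)} = \frac{X + j}{j - \left(7 - \frac{7 \sqrt{3}}{6}\right)} = \frac{X + j}{-7 + j + \frac{7 \sqrt{3}}{6}}$)
$\frac{18859 + \frac{1}{n{\left(-57,-184 \right)} + u{\left(-4,-29 \right)}}}{37771 - 25833} = \frac{18859 + \frac{1}{\frac{6 \left(-184 - 57\right)}{-42 + 6 \left(-57\right) + 7 \sqrt{3}} - 67}}{37771 - 25833} = \frac{18859 + \frac{1}{6 \frac{1}{-42 - 342 + 7 \sqrt{3}} \left(-241\right) - 67}}{11938} = \left(18859 + \frac{1}{6 \frac{1}{-384 + 7 \sqrt{3}} \left(-241\right) - 67}\right) \frac{1}{11938} = \left(18859 + \frac{1}{- \frac{1446}{-384 + 7 \sqrt{3}} - 67}\right) \frac{1}{11938} = \left(18859 + \frac{1}{-67 - \frac{1446}{-384 + 7 \sqrt{3}}}\right) \frac{1}{11938} = \frac{18859}{11938} + \frac{1}{11938 \left(-67 - \frac{1446}{-384 + 7 \sqrt{3}}\right)}$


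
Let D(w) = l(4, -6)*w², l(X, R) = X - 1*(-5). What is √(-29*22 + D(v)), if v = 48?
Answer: √20098 ≈ 141.77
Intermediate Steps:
l(X, R) = 5 + X (l(X, R) = X + 5 = 5 + X)
D(w) = 9*w² (D(w) = (5 + 4)*w² = 9*w²)
√(-29*22 + D(v)) = √(-29*22 + 9*48²) = √(-638 + 9*2304) = √(-638 + 20736) = √20098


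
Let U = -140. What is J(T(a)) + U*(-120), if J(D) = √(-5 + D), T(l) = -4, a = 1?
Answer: 16800 + 3*I ≈ 16800.0 + 3.0*I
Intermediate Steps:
J(T(a)) + U*(-120) = √(-5 - 4) - 140*(-120) = √(-9) + 16800 = 3*I + 16800 = 16800 + 3*I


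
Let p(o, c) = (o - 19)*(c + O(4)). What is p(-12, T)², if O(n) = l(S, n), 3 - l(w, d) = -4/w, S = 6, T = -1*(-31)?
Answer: 10394176/9 ≈ 1.1549e+6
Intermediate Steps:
T = 31
l(w, d) = 3 + 4/w (l(w, d) = 3 - (-4)/w = 3 + 4/w)
O(n) = 11/3 (O(n) = 3 + 4/6 = 3 + 4*(⅙) = 3 + ⅔ = 11/3)
p(o, c) = (-19 + o)*(11/3 + c) (p(o, c) = (o - 19)*(c + 11/3) = (-19 + o)*(11/3 + c))
p(-12, T)² = (-209/3 - 19*31 + (11/3)*(-12) + 31*(-12))² = (-209/3 - 589 - 44 - 372)² = (-3224/3)² = 10394176/9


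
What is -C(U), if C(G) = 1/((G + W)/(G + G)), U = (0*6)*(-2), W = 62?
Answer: 0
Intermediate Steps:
U = 0 (U = 0*(-2) = 0)
C(G) = 2*G/(62 + G) (C(G) = 1/((G + 62)/(G + G)) = 1/((62 + G)/((2*G))) = 1/((62 + G)*(1/(2*G))) = 1/((62 + G)/(2*G)) = 2*G/(62 + G))
-C(U) = -2*0/(62 + 0) = -2*0/62 = -1*0 = 0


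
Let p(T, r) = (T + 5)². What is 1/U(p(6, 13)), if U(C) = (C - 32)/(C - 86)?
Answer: 35/89 ≈ 0.39326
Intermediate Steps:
p(T, r) = (5 + T)²
U(C) = (-32 + C)/(-86 + C)
1/U(p(6, 13)) = 1/((-32 + (5 + 6)²)/(-86 + (5 + 6)²)) = 1/((-32 + 11²)/(-86 + 11²)) = 1/((-32 + 121)/(-86 + 121)) = 1/(89/35) = 35/89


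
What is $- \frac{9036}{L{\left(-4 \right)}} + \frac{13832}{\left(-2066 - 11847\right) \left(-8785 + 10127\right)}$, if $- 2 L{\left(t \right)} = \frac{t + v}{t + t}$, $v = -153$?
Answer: $\frac{1349705945036}{1465692811} \approx 920.87$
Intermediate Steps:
$L{\left(t \right)} = - \frac{-153 + t}{4 t}$ ($L{\left(t \right)} = - \frac{\left(t - 153\right) \frac{1}{t + t}}{2} = - \frac{\left(-153 + t\right) \frac{1}{2 t}}{2} = - \frac{\frac{1}{2} \frac{1}{t} \left(-153 + t\right)}{2} = - \frac{-153 + t}{4 t}$)
$- \frac{9036}{L{\left(-4 \right)}} + \frac{13832}{\left(-2066 - 11847\right) \left(-8785 + 10127\right)} = - \frac{9036}{\frac{1}{4} \frac{1}{-4} \left(153 - -4\right)} + \frac{13832}{\left(-2066 - 11847\right) \left(-8785 + 10127\right)} = - \frac{9036}{\frac{1}{4} \left(- \frac{1}{4}\right) \left(153 + 4\right)} + \frac{13832}{\left(-13913\right) 1342} = - \frac{9036}{\frac{1}{4} \left(- \frac{1}{4}\right) 157} + \frac{13832}{-18671246} = - \frac{9036}{- \frac{157}{16}} + 13832 \left(- \frac{1}{18671246}\right) = \left(-9036\right) \left(- \frac{16}{157}\right) - \frac{6916}{9335623} = \frac{144576}{157} - \frac{6916}{9335623} = \frac{1349705945036}{1465692811}$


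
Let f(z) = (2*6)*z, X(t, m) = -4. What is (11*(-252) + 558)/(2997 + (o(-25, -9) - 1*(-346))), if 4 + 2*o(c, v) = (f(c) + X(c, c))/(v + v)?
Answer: -19926/30145 ≈ -0.66101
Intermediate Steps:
f(z) = 12*z
o(c, v) = -2 + (-4 + 12*c)/(4*v) (o(c, v) = -2 + ((12*c - 4)/(v + v))/2 = -2 + ((-4 + 12*c)/((2*v)))/2 = -2 + ((-4 + 12*c)*(1/(2*v)))/2 = -2 + ((-4 + 12*c)/(2*v))/2 = -2 + (-4 + 12*c)/(4*v))
(11*(-252) + 558)/(2997 + (o(-25, -9) - 1*(-346))) = (11*(-252) + 558)/(2997 + ((-1 - 2*(-9) + 3*(-25))/(-9) - 1*(-346))) = (-2772 + 558)/(2997 + (-(-1 + 18 - 75)/9 + 346)) = -2214/(2997 + (-1/9*(-58) + 346)) = -2214/(2997 + (58/9 + 346)) = -2214/(2997 + 3172/9) = -2214/30145/9 = -2214*9/30145 = -19926/30145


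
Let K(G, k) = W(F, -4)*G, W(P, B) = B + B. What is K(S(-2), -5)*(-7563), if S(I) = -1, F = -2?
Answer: -60504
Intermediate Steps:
W(P, B) = 2*B
K(G, k) = -8*G (K(G, k) = (2*(-4))*G = -8*G)
K(S(-2), -5)*(-7563) = -8*(-1)*(-7563) = 8*(-7563) = -60504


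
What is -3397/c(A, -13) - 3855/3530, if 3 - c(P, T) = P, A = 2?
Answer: -2399053/706 ≈ -3398.1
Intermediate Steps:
c(P, T) = 3 - P
-3397/c(A, -13) - 3855/3530 = -3397/(3 - 1*2) - 3855/3530 = -3397/(3 - 2) - 3855*1/3530 = -3397/1 - 771/706 = -3397*1 - 771/706 = -3397 - 771/706 = -2399053/706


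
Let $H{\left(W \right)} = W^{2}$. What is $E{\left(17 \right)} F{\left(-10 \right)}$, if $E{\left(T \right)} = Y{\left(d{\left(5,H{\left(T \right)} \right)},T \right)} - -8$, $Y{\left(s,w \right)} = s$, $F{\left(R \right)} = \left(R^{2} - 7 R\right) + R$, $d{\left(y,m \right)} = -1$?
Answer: $1120$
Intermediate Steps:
$F{\left(R \right)} = R^{2} - 6 R$
$E{\left(T \right)} = 7$ ($E{\left(T \right)} = -1 - -8 = -1 + 8 = 7$)
$E{\left(17 \right)} F{\left(-10 \right)} = 7 \left(- 10 \left(-6 - 10\right)\right) = 7 \left(\left(-10\right) \left(-16\right)\right) = 7 \cdot 160 = 1120$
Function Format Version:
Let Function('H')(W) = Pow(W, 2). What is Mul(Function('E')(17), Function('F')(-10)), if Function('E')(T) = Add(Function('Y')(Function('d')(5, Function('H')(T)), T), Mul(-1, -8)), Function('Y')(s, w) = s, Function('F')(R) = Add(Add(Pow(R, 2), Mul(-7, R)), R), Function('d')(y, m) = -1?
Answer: 1120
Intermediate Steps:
Function('F')(R) = Add(Pow(R, 2), Mul(-6, R))
Function('E')(T) = 7 (Function('E')(T) = Add(-1, Mul(-1, -8)) = Add(-1, 8) = 7)
Mul(Function('E')(17), Function('F')(-10)) = Mul(7, Mul(-10, Add(-6, -10))) = Mul(7, Mul(-10, -16)) = Mul(7, 160) = 1120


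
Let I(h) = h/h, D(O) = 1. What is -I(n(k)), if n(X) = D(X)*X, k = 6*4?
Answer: -1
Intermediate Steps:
k = 24
n(X) = X (n(X) = 1*X = X)
I(h) = 1
-I(n(k)) = -1*1 = -1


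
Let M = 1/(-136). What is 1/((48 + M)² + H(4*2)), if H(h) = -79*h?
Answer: 18496/30912257 ≈ 0.00059834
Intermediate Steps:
M = -1/136 ≈ -0.0073529
1/((48 + M)² + H(4*2)) = 1/((48 - 1/136)² - 316*2) = 1/((6527/136)² - 79*8) = 1/(42601729/18496 - 632) = 1/(30912257/18496) = 18496/30912257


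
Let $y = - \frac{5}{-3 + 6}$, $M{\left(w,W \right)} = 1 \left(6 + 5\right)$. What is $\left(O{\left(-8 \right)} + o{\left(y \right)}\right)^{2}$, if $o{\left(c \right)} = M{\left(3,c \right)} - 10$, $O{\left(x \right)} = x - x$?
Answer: $1$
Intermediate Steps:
$O{\left(x \right)} = 0$
$M{\left(w,W \right)} = 11$ ($M{\left(w,W \right)} = 1 \cdot 11 = 11$)
$y = - \frac{5}{3} \approx -1.6667$
$o{\left(c \right)} = 1$ ($o{\left(c \right)} = 11 - 10 = 1$)
$\left(O{\left(-8 \right)} + o{\left(y \right)}\right)^{2} = \left(0 + 1\right)^{2} = 1^{2} = 1$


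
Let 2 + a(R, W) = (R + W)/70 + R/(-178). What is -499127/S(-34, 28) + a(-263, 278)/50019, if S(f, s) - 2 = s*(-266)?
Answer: 5184570928889/77343679434 ≈ 67.033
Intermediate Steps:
S(f, s) = 2 - 266*s (S(f, s) = 2 + s*(-266) = 2 - 266*s)
a(R, W) = -2 + W/70 + 27*R/3115 (a(R, W) = -2 + ((R + W)/70 + R/(-178)) = -2 + ((R + W)*(1/70) + R*(-1/178)) = -2 + ((R/70 + W/70) - R/178) = -2 + (W/70 + 27*R/3115) = -2 + W/70 + 27*R/3115)
-499127/S(-34, 28) + a(-263, 278)/50019 = -499127/(2 - 266*28) + (-2 + (1/70)*278 + (27/3115)*(-263))/50019 = -499127/(2 - 7448) + (-2 + 139/35 - 7101/3115)*(1/50019) = -499127/(-7446) - 192/623*1/50019 = -499127*(-1/7446) - 64/10387279 = 499127/7446 - 64/10387279 = 5184570928889/77343679434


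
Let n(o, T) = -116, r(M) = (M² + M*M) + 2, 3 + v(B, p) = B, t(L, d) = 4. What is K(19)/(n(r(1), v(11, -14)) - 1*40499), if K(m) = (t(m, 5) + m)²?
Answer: -529/40615 ≈ -0.013025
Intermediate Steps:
v(B, p) = -3 + B
r(M) = 2 + 2*M² (r(M) = (M² + M²) + 2 = 2*M² + 2 = 2 + 2*M²)
K(m) = (4 + m)²
K(19)/(n(r(1), v(11, -14)) - 1*40499) = (4 + 19)²/(-116 - 1*40499) = 23²/(-116 - 40499) = 529/(-40615) = 529*(-1/40615) = -529/40615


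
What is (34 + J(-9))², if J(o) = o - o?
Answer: 1156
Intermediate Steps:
J(o) = 0
(34 + J(-9))² = (34 + 0)² = 34² = 1156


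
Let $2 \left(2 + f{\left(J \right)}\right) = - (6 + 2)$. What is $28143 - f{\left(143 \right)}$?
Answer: $28149$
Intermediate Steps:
$f{\left(J \right)} = -6$ ($f{\left(J \right)} = -2 + \frac{\left(-1\right) \left(6 + 2\right)}{2} = -2 + \frac{\left(-1\right) 8}{2} = -2 + \frac{1}{2} \left(-8\right) = -2 - 4 = -6$)
$28143 - f{\left(143 \right)} = 28143 - -6 = 28143 + 6 = 28149$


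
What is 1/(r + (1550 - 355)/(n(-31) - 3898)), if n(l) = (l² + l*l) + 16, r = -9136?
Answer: -392/3581551 ≈ -0.00010945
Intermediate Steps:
n(l) = 16 + 2*l² (n(l) = (l² + l²) + 16 = 2*l² + 16 = 16 + 2*l²)
1/(r + (1550 - 355)/(n(-31) - 3898)) = 1/(-9136 + (1550 - 355)/((16 + 2*(-31)²) - 3898)) = 1/(-9136 + 1195/((16 + 2*961) - 3898)) = 1/(-9136 + 1195/((16 + 1922) - 3898)) = 1/(-9136 + 1195/(1938 - 3898)) = 1/(-9136 + 1195/(-1960)) = 1/(-9136 + 1195*(-1/1960)) = 1/(-9136 - 239/392) = 1/(-3581551/392) = -392/3581551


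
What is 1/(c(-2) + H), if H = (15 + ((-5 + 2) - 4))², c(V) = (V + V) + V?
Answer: 1/58 ≈ 0.017241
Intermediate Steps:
c(V) = 3*V (c(V) = 2*V + V = 3*V)
H = 64 (H = (15 + (-3 - 4))² = (15 - 7)² = 8² = 64)
1/(c(-2) + H) = 1/(3*(-2) + 64) = 1/(-6 + 64) = 1/58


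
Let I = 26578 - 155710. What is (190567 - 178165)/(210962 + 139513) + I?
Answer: -15085841766/116825 ≈ -1.2913e+5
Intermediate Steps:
I = -129132
(190567 - 178165)/(210962 + 139513) + I = (190567 - 178165)/(210962 + 139513) - 129132 = 12402/350475 - 129132 = 12402*(1/350475) - 129132 = 4134/116825 - 129132 = -15085841766/116825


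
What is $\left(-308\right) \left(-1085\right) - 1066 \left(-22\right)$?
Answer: $357632$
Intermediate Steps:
$\left(-308\right) \left(-1085\right) - 1066 \left(-22\right) = 334180 - -23452 = 334180 + 23452 = 357632$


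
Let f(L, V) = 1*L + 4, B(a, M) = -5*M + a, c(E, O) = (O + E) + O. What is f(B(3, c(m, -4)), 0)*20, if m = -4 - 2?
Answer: 1540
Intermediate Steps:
m = -6
c(E, O) = E + 2*O (c(E, O) = (E + O) + O = E + 2*O)
B(a, M) = a - 5*M
f(L, V) = 4 + L (f(L, V) = L + 4 = 4 + L)
f(B(3, c(m, -4)), 0)*20 = (4 + (3 - 5*(-6 + 2*(-4))))*20 = (4 + (3 - 5*(-6 - 8)))*20 = (4 + (3 - 5*(-14)))*20 = (4 + (3 + 70))*20 = (4 + 73)*20 = 77*20 = 1540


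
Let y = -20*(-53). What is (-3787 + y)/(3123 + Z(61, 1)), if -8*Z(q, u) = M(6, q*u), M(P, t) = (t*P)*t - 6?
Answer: -303/37 ≈ -8.1892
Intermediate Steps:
M(P, t) = -6 + P*t² (M(P, t) = (P*t)*t - 6 = P*t² - 6 = -6 + P*t²)
Z(q, u) = ¾ - 3*q²*u²/4 (Z(q, u) = -(-6 + 6*(q*u)²)/8 = -(-6 + 6*(q²*u²))/8 = -(-6 + 6*q²*u²)/8 = ¾ - 3*q²*u²/4)
y = 1060
(-3787 + y)/(3123 + Z(61, 1)) = (-3787 + 1060)/(3123 + (¾ - ¾*61²*1²)) = -2727/(3123 + (¾ - ¾*3721*1)) = -2727/(3123 + (¾ - 11163/4)) = -2727/(3123 - 2790) = -2727/333 = -2727*1/333 = -303/37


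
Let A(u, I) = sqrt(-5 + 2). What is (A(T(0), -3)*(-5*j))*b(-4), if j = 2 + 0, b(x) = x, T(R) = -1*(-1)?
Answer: 40*I*sqrt(3) ≈ 69.282*I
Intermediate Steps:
T(R) = 1
A(u, I) = I*sqrt(3) (A(u, I) = sqrt(-3) = I*sqrt(3))
j = 2
(A(T(0), -3)*(-5*j))*b(-4) = ((I*sqrt(3))*(-5*2))*(-4) = ((I*sqrt(3))*(-10))*(-4) = -10*I*sqrt(3)*(-4) = 40*I*sqrt(3)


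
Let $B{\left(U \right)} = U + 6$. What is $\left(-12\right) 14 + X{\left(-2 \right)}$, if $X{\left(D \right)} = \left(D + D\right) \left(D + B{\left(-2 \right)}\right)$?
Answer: $-176$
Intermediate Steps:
$B{\left(U \right)} = 6 + U$
$X{\left(D \right)} = 2 D \left(4 + D\right)$ ($X{\left(D \right)} = \left(D + D\right) \left(D + \left(6 - 2\right)\right) = 2 D \left(D + 4\right) = 2 D \left(4 + D\right)$)
$\left(-12\right) 14 + X{\left(-2 \right)} = \left(-12\right) 14 + 2 \left(-2\right) \left(4 - 2\right) = -168 + 2 \left(-2\right) 2 = -168 - 8 = -176$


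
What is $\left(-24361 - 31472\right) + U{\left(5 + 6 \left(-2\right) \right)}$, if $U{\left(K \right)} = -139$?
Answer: $-55972$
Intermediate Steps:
$\left(-24361 - 31472\right) + U{\left(5 + 6 \left(-2\right) \right)} = \left(-24361 - 31472\right) - 139 = -55833 - 139 = -55972$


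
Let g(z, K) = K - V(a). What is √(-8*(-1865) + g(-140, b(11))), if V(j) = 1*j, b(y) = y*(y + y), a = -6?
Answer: 8*√237 ≈ 123.16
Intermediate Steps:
b(y) = 2*y² (b(y) = y*(2*y) = 2*y²)
V(j) = j
g(z, K) = 6 + K (g(z, K) = K - 1*(-6) = K + 6 = 6 + K)
√(-8*(-1865) + g(-140, b(11))) = √(-8*(-1865) + (6 + 2*11²)) = √(14920 + (6 + 2*121)) = √(14920 + (6 + 242)) = √(14920 + 248) = √15168 = 8*√237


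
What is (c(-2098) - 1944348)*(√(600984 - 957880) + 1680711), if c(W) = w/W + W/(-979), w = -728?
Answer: -3356020955787905250/1026971 - 7987145811000*I*√22306/1026971 ≈ -3.2679e+12 - 1.1616e+9*I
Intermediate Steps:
c(W) = -728/W - W/979 (c(W) = -728/W + W/(-979) = -728/W + W*(-1/979) = -728/W - W/979)
(c(-2098) - 1944348)*(√(600984 - 957880) + 1680711) = ((-728/(-2098) - 1/979*(-2098)) - 1944348)*(√(600984 - 957880) + 1680711) = ((-728*(-1/2098) + 2098/979) - 1944348)*(√(-356896) + 1680711) = ((364/1049 + 2098/979) - 1944348)*(4*I*√22306 + 1680711) = (2557158/1026971 - 1944348)*(1680711 + 4*I*√22306) = -1996786452750*(1680711 + 4*I*√22306)/1026971 = -3356020955787905250/1026971 - 7987145811000*I*√22306/1026971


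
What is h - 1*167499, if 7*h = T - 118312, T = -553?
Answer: -1291358/7 ≈ -1.8448e+5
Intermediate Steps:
h = -118865/7 (h = (-553 - 118312)/7 = (⅐)*(-118865) = -118865/7 ≈ -16981.)
h - 1*167499 = -118865/7 - 1*167499 = -118865/7 - 167499 = -1291358/7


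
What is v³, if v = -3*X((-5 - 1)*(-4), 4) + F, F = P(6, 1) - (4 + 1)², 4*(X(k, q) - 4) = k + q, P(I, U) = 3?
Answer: -166375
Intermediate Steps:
X(k, q) = 4 + k/4 + q/4 (X(k, q) = 4 + (k + q)/4 = 4 + (k/4 + q/4) = 4 + k/4 + q/4)
F = -22 (F = 3 - (4 + 1)² = 3 - 1*5² = 3 - 1*25 = 3 - 25 = -22)
v = -55 (v = -3*(4 + ((-5 - 1)*(-4))/4 + (¼)*4) - 22 = -3*(4 + (-6*(-4))/4 + 1) - 22 = -3*(4 + (¼)*24 + 1) - 22 = -3*(4 + 6 + 1) - 22 = -3*11 - 22 = -33 - 22 = -55)
v³ = (-55)³ = -166375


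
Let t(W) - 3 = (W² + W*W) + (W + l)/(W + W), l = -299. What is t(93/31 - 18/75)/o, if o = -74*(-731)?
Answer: -33217/50713125 ≈ -0.00065500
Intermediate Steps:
o = 54094
t(W) = 3 + 2*W² + (-299 + W)/(2*W) (t(W) = 3 + ((W² + W*W) + (W - 299)/(W + W)) = 3 + ((W² + W²) + (-299 + W)/((2*W))) = 3 + (2*W² + (-299 + W)*(1/(2*W))) = 3 + (2*W² + (-299 + W)/(2*W)) = 3 + 2*W² + (-299 + W)/(2*W))
t(93/31 - 18/75)/o = ((-299 + (93/31 - 18/75)*(7 + 4*(93/31 - 18/75)²))/(2*(93/31 - 18/75)))/54094 = ((-299 + (93*(1/31) - 18*1/75)*(7 + 4*(93*(1/31) - 18*1/75)²))/(2*(93*(1/31) - 18*1/75)))*(1/54094) = ((-299 + (3 - 6/25)*(7 + 4*(3 - 6/25)²))/(2*(3 - 6/25)))*(1/54094) = ((-299 + 69*(7 + 4*(69/25)²)/25)/(2*(69/25)))*(1/54094) = ((½)*(25/69)*(-299 + 69*(7 + 4*(4761/625))/25))*(1/54094) = ((½)*(25/69)*(-299 + 69*(7 + 19044/625)/25))*(1/54094) = ((½)*(25/69)*(-299 + (69/25)*(23419/625)))*(1/54094) = ((½)*(25/69)*(-299 + 1615911/15625))*(1/54094) = ((½)*(25/69)*(-3055964/15625))*(1/54094) = -66434/1875*1/54094 = -33217/50713125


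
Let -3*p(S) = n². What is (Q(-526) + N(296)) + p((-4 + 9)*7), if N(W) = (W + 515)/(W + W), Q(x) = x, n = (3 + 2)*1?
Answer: -946543/1776 ≈ -532.96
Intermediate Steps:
n = 5 (n = 5*1 = 5)
N(W) = (515 + W)/(2*W) (N(W) = (515 + W)/((2*W)) = (515 + W)*(1/(2*W)) = (515 + W)/(2*W))
p(S) = -25/3 (p(S) = -⅓*5² = -⅓*25 = -25/3)
(Q(-526) + N(296)) + p((-4 + 9)*7) = (-526 + (½)*(515 + 296)/296) - 25/3 = (-526 + (½)*(1/296)*811) - 25/3 = (-526 + 811/592) - 25/3 = -310581/592 - 25/3 = -946543/1776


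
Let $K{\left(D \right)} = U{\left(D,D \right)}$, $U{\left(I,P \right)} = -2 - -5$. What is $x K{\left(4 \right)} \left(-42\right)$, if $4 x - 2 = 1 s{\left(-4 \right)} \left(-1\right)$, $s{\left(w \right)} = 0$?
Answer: $-63$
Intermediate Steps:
$U{\left(I,P \right)} = 3$ ($U{\left(I,P \right)} = -2 + 5 = 3$)
$K{\left(D \right)} = 3$
$x = \frac{1}{2}$ ($x = \frac{1}{2} + \frac{1 \cdot 0 \left(-1\right)}{4} = \frac{1}{2} + \frac{0 \left(-1\right)}{4} = \frac{1}{2} + \frac{1}{4} \cdot 0 = \frac{1}{2} + 0 = \frac{1}{2} \approx 0.5$)
$x K{\left(4 \right)} \left(-42\right) = \frac{1}{2} \cdot 3 \left(-42\right) = \frac{3}{2} \left(-42\right) = -63$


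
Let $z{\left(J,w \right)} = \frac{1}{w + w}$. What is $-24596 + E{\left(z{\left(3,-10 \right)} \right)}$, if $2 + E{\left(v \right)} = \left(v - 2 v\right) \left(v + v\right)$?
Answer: $- \frac{4919601}{200} \approx -24598.0$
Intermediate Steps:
$z{\left(J,w \right)} = \frac{1}{2 w}$
$E{\left(v \right)} = -2 - 2 v^{2}$ ($E{\left(v \right)} = -2 + \left(v - 2 v\right) \left(v + v\right) = -2 + - v 2 v = -2 - 2 v^{2}$)
$-24596 + E{\left(z{\left(3,-10 \right)} \right)} = -24596 - \left(2 + 2 \left(\frac{1}{2 \left(-10\right)}\right)^{2}\right) = -24596 - \left(2 + 2 \left(\frac{1}{2} \left(- \frac{1}{10}\right)\right)^{2}\right) = -24596 - \left(2 + 2 \left(- \frac{1}{20}\right)^{2}\right) = -24596 - \frac{401}{200} = - \frac{4919601}{200}$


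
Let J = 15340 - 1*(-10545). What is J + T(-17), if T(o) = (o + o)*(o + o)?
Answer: 27041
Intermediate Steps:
T(o) = 4*o² (T(o) = (2*o)*(2*o) = 4*o²)
J = 25885 (J = 15340 + 10545 = 25885)
J + T(-17) = 25885 + 4*(-17)² = 25885 + 4*289 = 25885 + 1156 = 27041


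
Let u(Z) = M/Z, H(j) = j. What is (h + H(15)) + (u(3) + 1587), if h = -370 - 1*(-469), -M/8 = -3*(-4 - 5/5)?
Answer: 1661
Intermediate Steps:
M = -120 (M = -(-24)*(-4 - 5/5) = -(-24)*(-4 - 5*⅕) = -(-24)*(-4 - 1) = -(-24)*(-5) = -8*15 = -120)
u(Z) = -120/Z
h = 99 (h = -370 + 469 = 99)
(h + H(15)) + (u(3) + 1587) = (99 + 15) + (-120/3 + 1587) = 114 + (-120*⅓ + 1587) = 114 + (-40 + 1587) = 114 + 1547 = 1661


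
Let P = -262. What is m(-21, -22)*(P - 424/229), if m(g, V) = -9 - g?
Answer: -725064/229 ≈ -3166.2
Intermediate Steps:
m(-21, -22)*(P - 424/229) = (-9 - 1*(-21))*(-262 - 424/229) = (-9 + 21)*(-262 - 424*1/229) = 12*(-262 - 424/229) = 12*(-60422/229) = -725064/229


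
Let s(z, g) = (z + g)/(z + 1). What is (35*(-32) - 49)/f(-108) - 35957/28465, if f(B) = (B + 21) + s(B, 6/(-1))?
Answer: 645972596/52347135 ≈ 12.340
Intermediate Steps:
s(z, g) = (g + z)/(1 + z)
f(B) = 21 + B + (-6 + B)/(1 + B) (f(B) = (B + 21) + (6/(-1) + B)/(1 + B) = (21 + B) + (6*(-1) + B)/(1 + B) = (21 + B) + (-6 + B)/(1 + B) = 21 + B + (-6 + B)/(1 + B))
(35*(-32) - 49)/f(-108) - 35957/28465 = (35*(-32) - 49)/(((15 + (-108)² + 23*(-108))/(1 - 108))) - 35957/28465 = (-1120 - 49)/(((15 + 11664 - 2484)/(-107))) - 35957*1/28465 = -1169/((-1/107*9195)) - 35957/28465 = -1169/(-9195/107) - 35957/28465 = -1169*(-107/9195) - 35957/28465 = 125083/9195 - 35957/28465 = 645972596/52347135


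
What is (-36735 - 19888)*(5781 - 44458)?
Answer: 2190007771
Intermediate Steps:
(-36735 - 19888)*(5781 - 44458) = -56623*(-38677) = 2190007771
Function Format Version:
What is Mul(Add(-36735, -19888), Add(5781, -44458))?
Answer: 2190007771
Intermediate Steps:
Mul(Add(-36735, -19888), Add(5781, -44458)) = Mul(-56623, -38677) = 2190007771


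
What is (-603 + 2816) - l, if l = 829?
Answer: 1384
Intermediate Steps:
(-603 + 2816) - l = (-603 + 2816) - 1*829 = 2213 - 829 = 1384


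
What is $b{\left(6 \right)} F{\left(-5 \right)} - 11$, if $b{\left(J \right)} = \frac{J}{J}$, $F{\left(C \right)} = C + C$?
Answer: $-21$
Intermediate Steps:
$F{\left(C \right)} = 2 C$
$b{\left(J \right)} = 1$
$b{\left(6 \right)} F{\left(-5 \right)} - 11 = 1 \cdot 2 \left(-5\right) - 11 = 1 \left(-10\right) - 11 = -10 - 11 = -21$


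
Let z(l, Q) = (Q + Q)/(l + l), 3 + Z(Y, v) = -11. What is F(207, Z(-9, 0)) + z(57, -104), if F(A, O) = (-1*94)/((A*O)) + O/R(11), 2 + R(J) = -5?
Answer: 5723/27531 ≈ 0.20787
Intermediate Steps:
Z(Y, v) = -14 (Z(Y, v) = -3 - 11 = -14)
z(l, Q) = Q/l (z(l, Q) = (2*Q)/((2*l)) = (2*Q)*(1/(2*l)) = Q/l)
R(J) = -7 (R(J) = -2 - 5 = -7)
F(A, O) = -O/7 - 94/(A*O) (F(A, O) = (-1*94)/((A*O)) + O/(-7) = -94/(A*O) + O*(-⅐) = -94/(A*O) - O/7 = -O/7 - 94/(A*O))
F(207, Z(-9, 0)) + z(57, -104) = (-⅐*(-14) - 94/(207*(-14))) - 104/57 = (2 - 94*1/207*(-1/14)) - 104*1/57 = (2 + 47/1449) - 104/57 = 2945/1449 - 104/57 = 5723/27531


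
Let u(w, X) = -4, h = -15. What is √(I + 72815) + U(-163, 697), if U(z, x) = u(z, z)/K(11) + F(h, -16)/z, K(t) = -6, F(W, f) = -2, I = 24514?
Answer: 332/489 + √97329 ≈ 312.65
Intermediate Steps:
U(z, x) = ⅔ - 2/z (U(z, x) = -4/(-6) - 2/z = -4*(-⅙) - 2/z = ⅔ - 2/z)
√(I + 72815) + U(-163, 697) = √(24514 + 72815) + (⅔ - 2/(-163)) = √97329 + (⅔ - 2*(-1/163)) = √97329 + (⅔ + 2/163) = √97329 + 332/489 = 332/489 + √97329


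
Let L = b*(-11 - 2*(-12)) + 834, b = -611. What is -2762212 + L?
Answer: -2769321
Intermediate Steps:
L = -7109 (L = -611*(-11 - 2*(-12)) + 834 = -611*(-11 + 24) + 834 = -611*13 + 834 = -7943 + 834 = -7109)
-2762212 + L = -2762212 - 7109 = -2769321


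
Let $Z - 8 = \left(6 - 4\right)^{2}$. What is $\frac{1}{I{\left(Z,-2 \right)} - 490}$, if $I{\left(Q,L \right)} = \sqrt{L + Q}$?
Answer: $- \frac{49}{24009} - \frac{\sqrt{10}}{240090} \approx -0.0020541$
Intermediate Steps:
$Z = 12$ ($Z = 8 + \left(6 - 4\right)^{2} = 8 + 2^{2} = 8 + 4 = 12$)
$\frac{1}{I{\left(Z,-2 \right)} - 490} = \frac{1}{\sqrt{-2 + 12} - 490} = \frac{1}{\sqrt{10} - 490} = \frac{1}{-490 + \sqrt{10}}$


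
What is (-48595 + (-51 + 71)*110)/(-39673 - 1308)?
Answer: 46395/40981 ≈ 1.1321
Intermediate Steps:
(-48595 + (-51 + 71)*110)/(-39673 - 1308) = (-48595 + 20*110)/(-40981) = (-48595 + 2200)*(-1/40981) = -46395*(-1/40981) = 46395/40981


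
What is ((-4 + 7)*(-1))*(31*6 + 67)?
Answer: -759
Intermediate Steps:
((-4 + 7)*(-1))*(31*6 + 67) = (3*(-1))*(186 + 67) = -3*253 = -759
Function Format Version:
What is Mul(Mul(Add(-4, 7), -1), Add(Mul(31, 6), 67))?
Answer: -759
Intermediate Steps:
Mul(Mul(Add(-4, 7), -1), Add(Mul(31, 6), 67)) = Mul(Mul(3, -1), Add(186, 67)) = Mul(-3, 253) = -759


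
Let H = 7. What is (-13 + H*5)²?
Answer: 484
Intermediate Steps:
(-13 + H*5)² = (-13 + 7*5)² = (-13 + 35)² = 22² = 484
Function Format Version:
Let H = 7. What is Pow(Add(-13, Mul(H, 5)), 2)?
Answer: 484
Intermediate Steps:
Pow(Add(-13, Mul(H, 5)), 2) = Pow(Add(-13, Mul(7, 5)), 2) = Pow(Add(-13, 35), 2) = Pow(22, 2) = 484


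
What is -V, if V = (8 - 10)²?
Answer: -4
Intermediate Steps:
V = 4 (V = (-2)² = 4)
-V = -1*4 = -4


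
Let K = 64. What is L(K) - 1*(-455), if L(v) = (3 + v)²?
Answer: 4944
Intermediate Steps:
L(K) - 1*(-455) = (3 + 64)² - 1*(-455) = 67² + 455 = 4489 + 455 = 4944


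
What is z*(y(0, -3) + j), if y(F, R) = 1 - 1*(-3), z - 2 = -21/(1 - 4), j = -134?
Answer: -1170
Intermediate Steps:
z = 9 (z = 2 - 21/(1 - 4) = 2 - 21/(-3) = 2 - ⅓*(-21) = 2 + 7 = 9)
y(F, R) = 4 (y(F, R) = 1 + 3 = 4)
z*(y(0, -3) + j) = 9*(4 - 134) = 9*(-130) = -1170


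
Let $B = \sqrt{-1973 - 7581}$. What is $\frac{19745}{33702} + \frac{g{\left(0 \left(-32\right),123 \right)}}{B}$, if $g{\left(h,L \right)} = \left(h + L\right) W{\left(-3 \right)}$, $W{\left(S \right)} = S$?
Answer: $\frac{19745}{33702} + \frac{369 i \sqrt{9554}}{9554} \approx 0.58587 + 3.7751 i$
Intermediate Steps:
$B = i \sqrt{9554}$ ($B = \sqrt{-9554} = i \sqrt{9554} \approx 97.745 i$)
$g{\left(h,L \right)} = - 3 L - 3 h$ ($g{\left(h,L \right)} = \left(h + L\right) \left(-3\right) = \left(L + h\right) \left(-3\right) = - 3 L - 3 h$)
$\frac{19745}{33702} + \frac{g{\left(0 \left(-32\right),123 \right)}}{B} = \frac{19745}{33702} + \frac{\left(-3\right) 123 - 3 \cdot 0 \left(-32\right)}{i \sqrt{9554}} = 19745 \cdot \frac{1}{33702} + \left(-369 - 0\right) \left(- \frac{i \sqrt{9554}}{9554}\right) = \frac{19745}{33702} + \left(-369 + 0\right) \left(- \frac{i \sqrt{9554}}{9554}\right) = \frac{19745}{33702} - 369 \left(- \frac{i \sqrt{9554}}{9554}\right) = \frac{19745}{33702} + \frac{369 i \sqrt{9554}}{9554}$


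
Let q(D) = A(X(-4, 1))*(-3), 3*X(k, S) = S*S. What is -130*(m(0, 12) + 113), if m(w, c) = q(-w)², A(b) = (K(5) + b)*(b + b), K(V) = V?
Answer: -265330/9 ≈ -29481.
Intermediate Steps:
X(k, S) = S²/3 (X(k, S) = (S*S)/3 = S²/3)
A(b) = 2*b*(5 + b) (A(b) = (5 + b)*(b + b) = (5 + b)*(2*b) = 2*b*(5 + b))
q(D) = -32/3 (q(D) = (2*((⅓)*1²)*(5 + (⅓)*1²))*(-3) = (2*((⅓)*1)*(5 + (⅓)*1))*(-3) = (2*(⅓)*(5 + ⅓))*(-3) = (2*(⅓)*(16/3))*(-3) = (32/9)*(-3) = -32/3)
m(w, c) = 1024/9 (m(w, c) = (-32/3)² = 1024/9)
-130*(m(0, 12) + 113) = -130*(1024/9 + 113) = -130*2041/9 = -265330/9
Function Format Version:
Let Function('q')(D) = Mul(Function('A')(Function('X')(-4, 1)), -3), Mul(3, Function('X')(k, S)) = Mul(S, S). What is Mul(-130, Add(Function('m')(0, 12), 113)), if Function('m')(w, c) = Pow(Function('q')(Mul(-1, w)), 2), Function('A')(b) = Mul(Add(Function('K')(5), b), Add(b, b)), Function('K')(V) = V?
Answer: Rational(-265330, 9) ≈ -29481.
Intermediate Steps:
Function('X')(k, S) = Mul(Rational(1, 3), Pow(S, 2)) (Function('X')(k, S) = Mul(Rational(1, 3), Mul(S, S)) = Mul(Rational(1, 3), Pow(S, 2)))
Function('A')(b) = Mul(2, b, Add(5, b)) (Function('A')(b) = Mul(Add(5, b), Add(b, b)) = Mul(Add(5, b), Mul(2, b)) = Mul(2, b, Add(5, b)))
Function('q')(D) = Rational(-32, 3) (Function('q')(D) = Mul(Mul(2, Mul(Rational(1, 3), Pow(1, 2)), Add(5, Mul(Rational(1, 3), Pow(1, 2)))), -3) = Mul(Mul(2, Mul(Rational(1, 3), 1), Add(5, Mul(Rational(1, 3), 1))), -3) = Mul(Mul(2, Rational(1, 3), Add(5, Rational(1, 3))), -3) = Mul(Mul(2, Rational(1, 3), Rational(16, 3)), -3) = Mul(Rational(32, 9), -3) = Rational(-32, 3))
Function('m')(w, c) = Rational(1024, 9) (Function('m')(w, c) = Pow(Rational(-32, 3), 2) = Rational(1024, 9))
Mul(-130, Add(Function('m')(0, 12), 113)) = Mul(-130, Add(Rational(1024, 9), 113)) = Mul(-130, Rational(2041, 9)) = Rational(-265330, 9)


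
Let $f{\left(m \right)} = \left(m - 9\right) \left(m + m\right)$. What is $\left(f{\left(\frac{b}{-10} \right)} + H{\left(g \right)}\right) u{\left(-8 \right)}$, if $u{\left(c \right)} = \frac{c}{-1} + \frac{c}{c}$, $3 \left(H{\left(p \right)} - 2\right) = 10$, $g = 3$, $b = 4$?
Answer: $\frac{2892}{25} \approx 115.68$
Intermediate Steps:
$H{\left(p \right)} = \frac{16}{3}$ ($H{\left(p \right)} = 2 + \frac{1}{3} \cdot 10 = 2 + \frac{10}{3} = \frac{16}{3}$)
$u{\left(c \right)} = 1 - c$ ($u{\left(c \right)} = c \left(-1\right) + 1 = - c + 1 = 1 - c$)
$f{\left(m \right)} = 2 m \left(-9 + m\right)$ ($f{\left(m \right)} = \left(-9 + m\right) 2 m = 2 m \left(-9 + m\right)$)
$\left(f{\left(\frac{b}{-10} \right)} + H{\left(g \right)}\right) u{\left(-8 \right)} = \left(2 \frac{4}{-10} \left(-9 + \frac{4}{-10}\right) + \frac{16}{3}\right) \left(1 - -8\right) = \left(2 \cdot 4 \left(- \frac{1}{10}\right) \left(-9 + 4 \left(- \frac{1}{10}\right)\right) + \frac{16}{3}\right) \left(1 + 8\right) = \left(2 \left(- \frac{2}{5}\right) \left(-9 - \frac{2}{5}\right) + \frac{16}{3}\right) 9 = \left(2 \left(- \frac{2}{5}\right) \left(- \frac{47}{5}\right) + \frac{16}{3}\right) 9 = \left(\frac{188}{25} + \frac{16}{3}\right) 9 = \frac{964}{75} \cdot 9 = \frac{2892}{25}$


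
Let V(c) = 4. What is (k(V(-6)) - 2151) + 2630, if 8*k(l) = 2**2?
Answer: 959/2 ≈ 479.50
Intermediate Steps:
k(l) = 1/2 (k(l) = (1/8)*2**2 = (1/8)*4 = 1/2)
(k(V(-6)) - 2151) + 2630 = (1/2 - 2151) + 2630 = -4301/2 + 2630 = 959/2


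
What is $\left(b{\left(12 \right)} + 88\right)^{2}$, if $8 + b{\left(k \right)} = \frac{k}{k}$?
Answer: $6561$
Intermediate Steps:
$b{\left(k \right)} = -7$ ($b{\left(k \right)} = -8 + \frac{k}{k} = -8 + 1 = -7$)
$\left(b{\left(12 \right)} + 88\right)^{2} = \left(-7 + 88\right)^{2} = 81^{2} = 6561$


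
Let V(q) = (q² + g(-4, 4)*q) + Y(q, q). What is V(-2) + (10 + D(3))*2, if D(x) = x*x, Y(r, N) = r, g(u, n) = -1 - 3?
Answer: 48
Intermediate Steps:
g(u, n) = -4
D(x) = x²
V(q) = q² - 3*q (V(q) = (q² - 4*q) + q = q² - 3*q)
V(-2) + (10 + D(3))*2 = -2*(-3 - 2) + (10 + 3²)*2 = -2*(-5) + (10 + 9)*2 = 10 + 19*2 = 10 + 38 = 48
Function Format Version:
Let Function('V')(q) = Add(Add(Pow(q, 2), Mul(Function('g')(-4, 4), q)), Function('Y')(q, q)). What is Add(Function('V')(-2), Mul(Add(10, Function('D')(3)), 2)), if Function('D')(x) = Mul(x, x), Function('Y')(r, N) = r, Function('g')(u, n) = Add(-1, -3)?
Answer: 48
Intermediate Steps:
Function('g')(u, n) = -4
Function('D')(x) = Pow(x, 2)
Function('V')(q) = Add(Pow(q, 2), Mul(-3, q)) (Function('V')(q) = Add(Add(Pow(q, 2), Mul(-4, q)), q) = Add(Pow(q, 2), Mul(-3, q)))
Add(Function('V')(-2), Mul(Add(10, Function('D')(3)), 2)) = Add(Mul(-2, Add(-3, -2)), Mul(Add(10, Pow(3, 2)), 2)) = Add(Mul(-2, -5), Mul(Add(10, 9), 2)) = Add(10, Mul(19, 2)) = Add(10, 38) = 48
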